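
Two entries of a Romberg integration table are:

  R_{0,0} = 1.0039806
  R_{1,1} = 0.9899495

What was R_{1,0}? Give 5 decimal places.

0.99346

From R_{1,1} = (4·R_{1,0} − R_{0,0})/3, solve for R_{1,0}:
4·R_{1,0} = 3·0.9899495 + 1.0039806 = 3.9738291
R_{1,0} = 0.9934573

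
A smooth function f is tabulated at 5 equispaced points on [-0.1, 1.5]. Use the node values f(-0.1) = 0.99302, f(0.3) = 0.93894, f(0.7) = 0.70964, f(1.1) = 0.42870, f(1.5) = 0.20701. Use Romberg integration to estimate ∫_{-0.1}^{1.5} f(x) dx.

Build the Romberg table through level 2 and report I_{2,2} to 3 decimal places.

1.079

I_{0,0} (trapezoid, 1 panel, h=1.6000): 0.96002
I_{1,0} (trapezoid, 2 panels, h=0.8000): 1.04772
I_{2,0} (trapezoid, 4 panels, h=0.4000): 1.07092
I_{1,1} = 1.04772 + (1.04772 − 0.96002)/3 = 1.07695
I_{2,1} = 1.07092 + (1.07092 − 1.04772)/3 = 1.07865
I_{2,2} = 1.07865 + (1.07865 − 1.07695)/15 = 1.07876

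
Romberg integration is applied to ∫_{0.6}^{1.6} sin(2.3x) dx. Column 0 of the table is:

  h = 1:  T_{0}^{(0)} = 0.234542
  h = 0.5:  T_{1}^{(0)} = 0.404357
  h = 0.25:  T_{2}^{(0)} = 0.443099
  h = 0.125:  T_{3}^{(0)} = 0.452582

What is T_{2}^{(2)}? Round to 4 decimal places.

Richardson extrapolation on the trapezoidal column (denominator 4−1=3):
T_{1}^{(1)} = 0.404357 + (0.404357 − 0.234542)/3 = 0.460962
T_{2}^{(1)} = 0.443099 + (0.443099 − 0.404357)/3 = 0.456013
T_{2}^{(2)} = (16·0.456013 − 0.460962) / 15 = 0.455683

0.4557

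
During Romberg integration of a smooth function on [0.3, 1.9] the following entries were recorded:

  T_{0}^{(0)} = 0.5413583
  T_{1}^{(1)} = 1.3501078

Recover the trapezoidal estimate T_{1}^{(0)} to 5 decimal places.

1.14792

From T_{1}^{(1)} = (4·T_{1}^{(0)} − T_{0}^{(0)})/3, solve for T_{1}^{(0)}:
4·T_{1}^{(0)} = 3·1.3501078 + 0.5413583 = 4.5916817
T_{1}^{(0)} = 1.1479204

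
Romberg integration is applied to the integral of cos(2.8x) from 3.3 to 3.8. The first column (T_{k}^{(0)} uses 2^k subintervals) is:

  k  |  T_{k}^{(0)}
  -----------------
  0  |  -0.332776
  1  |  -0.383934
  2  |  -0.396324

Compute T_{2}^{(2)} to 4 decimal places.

T_{1}^{(1)} = (4·(-0.383934) − (-0.332776)) / 3 = -0.400987
T_{2}^{(1)} = -0.396324 + (-0.396324 − (-0.383934))/3 = -0.400454
T_{2}^{(2)} = (16·(-0.400454) − (-0.400987)) / 15 = -0.400418

-0.4004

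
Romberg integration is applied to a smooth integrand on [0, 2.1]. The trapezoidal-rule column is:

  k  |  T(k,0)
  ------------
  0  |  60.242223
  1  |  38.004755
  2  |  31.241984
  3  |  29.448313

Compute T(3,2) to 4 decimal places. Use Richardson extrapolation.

28.8413

Richardson extrapolation on the trapezoidal column (denominator 4−1=3):
T(2,1) = (4·31.241984 − 38.004755) / 3 = 28.987727
T(3,1) = 29.448313 + (29.448313 − 31.241984)/3 = 28.850423
T(3,2) = (16·28.850423 − 28.987727) / 15 = 28.841269
(Column j=1 coincides with Simpson's rule on the same nodes.)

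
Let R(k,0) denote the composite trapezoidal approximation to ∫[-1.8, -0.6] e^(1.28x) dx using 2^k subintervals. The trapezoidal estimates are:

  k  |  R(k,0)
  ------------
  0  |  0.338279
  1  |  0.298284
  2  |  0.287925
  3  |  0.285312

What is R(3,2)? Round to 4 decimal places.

Richardson extrapolation on the trapezoidal column (denominator 4−1=3):
R(2,1) = 0.287925 + (0.287925 − 0.298284)/3 = 0.284472
R(3,1) = (4·0.285312 − 0.287925) / 3 = 0.284441
R(3,2) = 0.284441 + (0.284441 − 0.284472)/15 = 0.284439

0.2844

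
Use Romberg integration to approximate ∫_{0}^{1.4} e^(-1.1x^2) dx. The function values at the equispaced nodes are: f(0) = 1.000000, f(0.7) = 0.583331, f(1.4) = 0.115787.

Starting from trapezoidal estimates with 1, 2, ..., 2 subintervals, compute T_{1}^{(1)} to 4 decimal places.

0.8048

T_{0}^{(0)} (trapezoid, 1 panel, h=1.4000): 0.781051
T_{1}^{(0)} (trapezoid, 2 panels, h=0.7000): 0.798857
T_{1}^{(1)} = 0.798857 + (0.798857 − 0.781051)/3 = 0.804792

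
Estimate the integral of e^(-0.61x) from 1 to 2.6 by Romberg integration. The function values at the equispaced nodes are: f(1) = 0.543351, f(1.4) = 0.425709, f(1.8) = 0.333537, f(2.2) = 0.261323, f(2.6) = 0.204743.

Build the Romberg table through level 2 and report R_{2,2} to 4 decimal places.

R_{0,0} (trapezoid, 1 panel, h=1.6000): 0.598475
R_{1,0} (trapezoid, 2 panels, h=0.8000): 0.566067
R_{2,0} (trapezoid, 4 panels, h=0.4000): 0.557846
R_{1,1} = 0.566067 + (0.566067 − 0.598475)/3 = 0.555264
R_{2,1} = 0.557846 + (0.557846 − 0.566067)/3 = 0.555106
R_{2,2} = 0.555106 + (0.555106 − 0.555264)/15 = 0.555095

0.5551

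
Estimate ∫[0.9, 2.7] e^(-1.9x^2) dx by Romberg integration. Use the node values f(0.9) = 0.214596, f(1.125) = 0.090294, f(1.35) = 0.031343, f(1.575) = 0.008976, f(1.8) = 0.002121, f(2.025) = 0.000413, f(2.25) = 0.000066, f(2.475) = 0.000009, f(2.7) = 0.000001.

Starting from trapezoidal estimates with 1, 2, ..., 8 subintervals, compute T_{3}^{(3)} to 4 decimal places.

0.0510

T_{0}^{(0)} (trapezoid, 1 panel, h=1.8000): 0.193137
T_{1}^{(0)} (trapezoid, 2 panels, h=0.9000): 0.098478
T_{2}^{(0)} (trapezoid, 4 panels, h=0.4500): 0.063373
T_{3}^{(0)} (trapezoid, 8 panels, h=0.2250): 0.054117
T_{1}^{(1)} = 0.098478 + (0.098478 − 0.193137)/3 = 0.066925
T_{2}^{(1)} = 0.063373 + (0.063373 − 0.098478)/3 = 0.051671
T_{3}^{(1)} = 0.054117 + (0.054117 − 0.063373)/3 = 0.051032
T_{2}^{(2)} = 0.051671 + (0.051671 − 0.066925)/15 = 0.050654
T_{3}^{(2)} = 0.051032 + (0.051032 − 0.051671)/15 = 0.050989
T_{3}^{(3)} = 0.050989 + (0.050989 − 0.050654)/63 = 0.050994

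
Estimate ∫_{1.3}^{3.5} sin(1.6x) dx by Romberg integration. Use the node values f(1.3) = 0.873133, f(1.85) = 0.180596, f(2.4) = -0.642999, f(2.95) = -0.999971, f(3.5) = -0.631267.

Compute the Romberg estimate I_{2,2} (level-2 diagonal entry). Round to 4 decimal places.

I_{0,0} (trapezoid, 1 panel, h=2.2000): 0.266053
I_{1,0} (trapezoid, 2 panels, h=1.1000): -0.574273
I_{2,0} (trapezoid, 4 panels, h=0.5500): -0.737793
I_{1,1} = -0.574273 + (-0.574273 − 0.266053)/3 = -0.854382
I_{2,1} = -0.737793 + (-0.737793 − (-0.574273))/3 = -0.792300
I_{2,2} = -0.792300 + (-0.792300 − (-0.854382))/15 = -0.788161

-0.7882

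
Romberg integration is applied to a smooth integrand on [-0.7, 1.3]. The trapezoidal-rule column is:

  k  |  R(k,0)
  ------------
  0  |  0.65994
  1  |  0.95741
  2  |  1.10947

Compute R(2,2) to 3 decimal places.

R(1,1) = (4·0.95741 − 0.65994) / 3 = 1.05657
R(2,1) = 1.10947 + (1.10947 − 0.95741)/3 = 1.16016
R(2,2) = 1.16016 + (1.16016 − 1.05657)/15 = 1.16707
(Column j=1 coincides with Simpson's rule on the same nodes.)

1.167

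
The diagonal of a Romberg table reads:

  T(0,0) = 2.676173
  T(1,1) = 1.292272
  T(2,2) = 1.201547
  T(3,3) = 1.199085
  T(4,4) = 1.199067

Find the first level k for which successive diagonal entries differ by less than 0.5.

k = 2

|T(1,1) − T(0,0)| = 1.383901 ≥ 0.5
|T(2,2) − T(1,1)| = 0.090725 < 0.5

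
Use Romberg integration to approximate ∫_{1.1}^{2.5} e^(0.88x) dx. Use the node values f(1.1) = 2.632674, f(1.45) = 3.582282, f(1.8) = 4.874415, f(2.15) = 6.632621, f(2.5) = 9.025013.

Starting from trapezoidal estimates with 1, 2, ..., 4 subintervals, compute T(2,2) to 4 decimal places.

7.2640

T(0,0) (trapezoid, 1 panel, h=1.4000): 8.160381
T(1,0) (trapezoid, 2 panels, h=0.7000): 7.492281
T(2,0) (trapezoid, 4 panels, h=0.3500): 7.321357
T(1,1) = 7.492281 + (7.492281 − 8.160381)/3 = 7.269581
T(2,1) = 7.321357 + (7.321357 − 7.492281)/3 = 7.264382
T(2,2) = 7.264382 + (7.264382 − 7.269581)/15 = 7.264035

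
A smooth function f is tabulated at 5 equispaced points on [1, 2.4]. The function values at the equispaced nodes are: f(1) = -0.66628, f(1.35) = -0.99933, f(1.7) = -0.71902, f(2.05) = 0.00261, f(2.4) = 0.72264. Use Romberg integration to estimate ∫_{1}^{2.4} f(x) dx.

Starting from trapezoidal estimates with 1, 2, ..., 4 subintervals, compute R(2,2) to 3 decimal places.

R(0,0) (trapezoid, 1 panel, h=1.4000): 0.03945
R(1,0) (trapezoid, 2 panels, h=0.7000): -0.48359
R(2,0) (trapezoid, 4 panels, h=0.3500): -0.59065
R(1,1) = -0.48359 + (-0.48359 − 0.03945)/3 = -0.65794
R(2,1) = -0.59065 + (-0.59065 − (-0.48359))/3 = -0.62634
R(2,2) = -0.62634 + (-0.62634 − (-0.65794))/15 = -0.62423

-0.624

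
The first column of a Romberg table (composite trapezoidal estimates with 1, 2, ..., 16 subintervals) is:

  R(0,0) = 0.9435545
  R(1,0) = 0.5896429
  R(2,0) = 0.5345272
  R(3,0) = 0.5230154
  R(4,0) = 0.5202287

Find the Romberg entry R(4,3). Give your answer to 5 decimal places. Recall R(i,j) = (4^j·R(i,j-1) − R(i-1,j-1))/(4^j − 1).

0.51931

Richardson extrapolation on the trapezoidal column (denominator 4−1=3):
R(2,1) = (4·0.5345272 − 0.5896429) / 3 = 0.5161553
R(3,1) = 0.5230154 + (0.5230154 − 0.5345272)/3 = 0.5191781
R(4,1) = (4·0.5202287 − 0.5230154) / 3 = 0.5192998
R(3,2) = 0.5191781 + (0.5191781 − 0.5161553)/15 = 0.5193796
R(4,2) = (16·0.5192998 − 0.5191781) / 15 = 0.5193079
R(4,3) = 0.5193079 + (0.5193079 − 0.5193796)/63 = 0.5193068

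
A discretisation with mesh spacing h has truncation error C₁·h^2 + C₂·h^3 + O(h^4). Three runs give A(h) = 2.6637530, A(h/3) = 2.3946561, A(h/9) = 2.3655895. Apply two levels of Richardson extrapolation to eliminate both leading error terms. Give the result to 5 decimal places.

First eliminate the h^2 term (factor 3^2 = 9):
  B₁ = (9·2.3946561 − 2.6637530)/8 = 2.3610190
  B₂ = (9·2.3655895 − 2.3946561)/8 = 2.3619562
Then eliminate the h^3 term (factor 3^3 = 27):
  (27·2.3619562 − 2.3610190)/26 = 2.3619922

2.36199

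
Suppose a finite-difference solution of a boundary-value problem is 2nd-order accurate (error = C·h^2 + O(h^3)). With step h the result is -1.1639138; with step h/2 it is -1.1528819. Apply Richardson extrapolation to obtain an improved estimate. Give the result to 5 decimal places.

-1.14920

The leading error scales as h^2; refining by a factor of 2 reduces it by 2^2 = 4.
Extrapolated value = (4·A(h/2) − A(h)) / (4 − 1)
= (4·(-1.1528819) − (-1.1639138)) / 3
= -3.4476138 / 3 = -1.1492046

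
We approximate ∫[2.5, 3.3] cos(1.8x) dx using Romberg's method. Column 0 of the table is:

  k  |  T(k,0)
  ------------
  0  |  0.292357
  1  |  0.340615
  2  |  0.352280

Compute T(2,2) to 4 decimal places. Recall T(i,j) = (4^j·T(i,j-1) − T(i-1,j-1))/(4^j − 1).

0.3561

T(1,1) = (4·0.340615 − 0.292357) / 3 = 0.356701
T(2,1) = 0.352280 + (0.352280 − 0.340615)/3 = 0.356168
T(2,2) = (16·0.356168 − 0.356701) / 15 = 0.356132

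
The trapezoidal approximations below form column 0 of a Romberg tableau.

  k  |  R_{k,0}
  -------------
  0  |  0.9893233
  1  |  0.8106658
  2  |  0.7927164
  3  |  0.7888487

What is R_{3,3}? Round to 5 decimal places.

0.78759

R_{1,1} = (4·0.8106658 − 0.9893233) / 3 = 0.7511133
R_{2,1} = 0.7927164 + (0.7927164 − 0.8106658)/3 = 0.7867333
R_{3,1} = (4·0.7888487 − 0.7927164) / 3 = 0.7875595
R_{2,2} = (16·0.7867333 − 0.7511133) / 15 = 0.7891080
R_{3,2} = (16·0.7875595 − 0.7867333) / 15 = 0.7876146
R_{3,3} = (64·0.7876146 − 0.7891080) / 63 = 0.7875909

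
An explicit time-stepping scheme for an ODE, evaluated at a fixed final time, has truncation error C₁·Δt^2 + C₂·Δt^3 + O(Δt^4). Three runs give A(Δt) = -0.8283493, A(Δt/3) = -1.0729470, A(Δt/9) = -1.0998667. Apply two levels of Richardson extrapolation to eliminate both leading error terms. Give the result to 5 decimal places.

-1.10322

First eliminate the Δt^2 term (factor 3^2 = 9):
  B₁ = (9·(-1.0729470) − (-0.8283493))/8 = -1.1035217
  B₂ = (9·(-1.0998667) − (-1.0729470))/8 = -1.1032317
Then eliminate the Δt^3 term (factor 3^3 = 27):
  (27·(-1.1032317) − (-1.1035217))/26 = -1.1032205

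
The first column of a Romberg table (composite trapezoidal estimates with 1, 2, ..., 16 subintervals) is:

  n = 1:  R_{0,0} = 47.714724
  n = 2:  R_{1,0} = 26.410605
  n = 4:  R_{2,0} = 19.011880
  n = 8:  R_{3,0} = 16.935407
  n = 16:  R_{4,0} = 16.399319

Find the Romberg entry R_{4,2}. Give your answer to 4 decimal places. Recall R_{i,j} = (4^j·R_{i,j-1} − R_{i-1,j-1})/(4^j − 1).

16.2191

Richardson extrapolation on the trapezoidal column (denominator 4−1=3):
R_{3,1} = 16.935407 + (16.935407 − 19.011880)/3 = 16.243249
R_{4,1} = (4·16.399319 − 16.935407) / 3 = 16.220623
R_{4,2} = (16·16.220623 − 16.243249) / 15 = 16.219115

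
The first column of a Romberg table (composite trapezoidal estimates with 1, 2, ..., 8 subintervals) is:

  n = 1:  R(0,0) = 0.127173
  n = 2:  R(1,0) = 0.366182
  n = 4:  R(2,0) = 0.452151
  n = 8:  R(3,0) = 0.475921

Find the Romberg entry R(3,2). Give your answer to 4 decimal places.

0.4840

Richardson extrapolation on the trapezoidal column (denominator 4−1=3):
R(2,1) = 0.452151 + (0.452151 − 0.366182)/3 = 0.480807
R(3,1) = 0.475921 + (0.475921 − 0.452151)/3 = 0.483844
R(3,2) = (16·0.483844 − 0.480807) / 15 = 0.484046
(Column j=1 coincides with Simpson's rule on the same nodes.)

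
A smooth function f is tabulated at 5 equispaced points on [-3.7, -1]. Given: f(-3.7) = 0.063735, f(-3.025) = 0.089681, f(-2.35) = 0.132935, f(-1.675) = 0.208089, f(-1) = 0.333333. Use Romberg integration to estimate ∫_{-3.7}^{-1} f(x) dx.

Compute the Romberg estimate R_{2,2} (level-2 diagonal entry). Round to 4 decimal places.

R_{0,0} (trapezoid, 1 panel, h=2.7000): 0.536042
R_{1,0} (trapezoid, 2 panels, h=1.3500): 0.447483
R_{2,0} (trapezoid, 4 panels, h=0.6750): 0.424736
R_{1,1} = 0.447483 + (0.447483 − 0.536042)/3 = 0.417963
R_{2,1} = 0.424736 + (0.424736 − 0.447483)/3 = 0.417154
R_{2,2} = 0.417154 + (0.417154 − 0.417963)/15 = 0.417100

0.4171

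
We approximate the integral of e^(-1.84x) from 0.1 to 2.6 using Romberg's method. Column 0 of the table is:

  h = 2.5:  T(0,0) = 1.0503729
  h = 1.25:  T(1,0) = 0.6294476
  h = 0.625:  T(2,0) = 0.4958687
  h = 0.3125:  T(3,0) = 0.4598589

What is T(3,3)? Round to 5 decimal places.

0.44760

Richardson extrapolation on the trapezoidal column (denominator 4−1=3):
T(1,1) = 0.6294476 + (0.6294476 − 1.0503729)/3 = 0.4891392
T(2,1) = 0.4958687 + (0.4958687 − 0.6294476)/3 = 0.4513424
T(3,1) = (4·0.4598589 − 0.4958687) / 3 = 0.4478556
T(2,2) = 0.4513424 + (0.4513424 − 0.4891392)/15 = 0.4488226
T(3,2) = 0.4478556 + (0.4478556 − 0.4513424)/15 = 0.4476231
T(3,3) = 0.4476231 + (0.4476231 − 0.4488226)/63 = 0.4476041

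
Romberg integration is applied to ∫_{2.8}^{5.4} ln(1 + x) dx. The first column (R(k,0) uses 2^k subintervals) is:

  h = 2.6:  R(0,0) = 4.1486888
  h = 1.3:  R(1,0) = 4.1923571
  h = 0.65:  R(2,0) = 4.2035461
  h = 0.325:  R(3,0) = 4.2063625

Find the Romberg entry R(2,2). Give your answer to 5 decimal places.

Richardson extrapolation on the trapezoidal column (denominator 4−1=3):
R(1,1) = (4·4.1923571 − 4.1486888) / 3 = 4.2069132
R(2,1) = (4·4.2035461 − 4.1923571) / 3 = 4.2072758
R(2,2) = (16·4.2072758 − 4.2069132) / 15 = 4.2073000

4.20730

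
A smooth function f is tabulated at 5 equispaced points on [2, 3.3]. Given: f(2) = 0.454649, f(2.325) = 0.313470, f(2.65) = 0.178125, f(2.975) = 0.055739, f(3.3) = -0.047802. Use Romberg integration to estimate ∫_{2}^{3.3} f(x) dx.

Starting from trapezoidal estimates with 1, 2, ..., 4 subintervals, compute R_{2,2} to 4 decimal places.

0.2427

R_{0,0} (trapezoid, 1 panel, h=1.3000): 0.264451
R_{1,0} (trapezoid, 2 panels, h=0.6500): 0.248007
R_{2,0} (trapezoid, 4 panels, h=0.3250): 0.243996
R_{1,1} = 0.248007 + (0.248007 − 0.264451)/3 = 0.242526
R_{2,1} = 0.243996 + (0.243996 − 0.248007)/3 = 0.242659
R_{2,2} = 0.242659 + (0.242659 − 0.242526)/15 = 0.242668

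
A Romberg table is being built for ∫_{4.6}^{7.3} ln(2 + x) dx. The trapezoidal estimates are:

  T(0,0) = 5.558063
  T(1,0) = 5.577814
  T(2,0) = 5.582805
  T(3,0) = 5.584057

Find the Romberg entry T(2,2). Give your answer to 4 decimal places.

T(1,1) = (4·5.577814 − 5.558063) / 3 = 5.584398
T(2,1) = (4·5.582805 − 5.577814) / 3 = 5.584469
T(2,2) = 5.584469 + (5.584469 − 5.584398)/15 = 5.584474

5.5845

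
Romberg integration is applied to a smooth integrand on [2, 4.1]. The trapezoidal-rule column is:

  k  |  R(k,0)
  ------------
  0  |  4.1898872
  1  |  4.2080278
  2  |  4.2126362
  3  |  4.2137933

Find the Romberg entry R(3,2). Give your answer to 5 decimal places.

4.21418

Richardson extrapolation on the trapezoidal column (denominator 4−1=3):
R(2,1) = 4.2126362 + (4.2126362 − 4.2080278)/3 = 4.2141723
R(3,1) = (4·4.2137933 − 4.2126362) / 3 = 4.2141790
R(3,2) = 4.2141790 + (4.2141790 − 4.2141723)/15 = 4.2141794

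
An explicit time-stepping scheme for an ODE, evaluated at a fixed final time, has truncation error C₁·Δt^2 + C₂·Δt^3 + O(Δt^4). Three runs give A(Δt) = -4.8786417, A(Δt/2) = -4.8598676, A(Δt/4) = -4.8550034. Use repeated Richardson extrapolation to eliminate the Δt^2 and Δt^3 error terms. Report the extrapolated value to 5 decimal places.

First eliminate the Δt^2 term (factor 2^2 = 4):
  B₁ = (4·(-4.8598676) − (-4.8786417))/3 = -4.8536096
  B₂ = (4·(-4.8550034) − (-4.8598676))/3 = -4.8533820
Then eliminate the Δt^3 term (factor 2^3 = 8):
  (8·(-4.8533820) − (-4.8536096))/7 = -4.8533495

-4.85335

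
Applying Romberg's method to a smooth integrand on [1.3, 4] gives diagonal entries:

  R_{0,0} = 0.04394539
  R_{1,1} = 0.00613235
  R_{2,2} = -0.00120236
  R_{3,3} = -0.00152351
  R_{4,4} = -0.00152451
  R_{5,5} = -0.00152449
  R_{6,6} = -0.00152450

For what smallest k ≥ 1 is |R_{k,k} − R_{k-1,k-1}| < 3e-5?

k = 4

|R_{1,1} − R_{0,0}| = 0.03781304 ≥ 3e-5
|R_{2,2} − R_{1,1}| = 0.00733471 ≥ 3e-5
|R_{3,3} − R_{2,2}| = 0.00032115 ≥ 3e-5
|R_{4,4} − R_{3,3}| = 0.00000100 < 3e-5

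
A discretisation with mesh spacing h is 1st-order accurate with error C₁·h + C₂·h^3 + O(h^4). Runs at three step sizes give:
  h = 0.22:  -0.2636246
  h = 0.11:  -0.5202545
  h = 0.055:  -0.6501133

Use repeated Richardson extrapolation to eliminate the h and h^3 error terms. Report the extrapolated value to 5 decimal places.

-0.78041

First eliminate the h term (factor 2^1 = 2):
  B₁ = (2·(-0.5202545) − (-0.2636246))/1 = -0.7768844
  B₂ = (2·(-0.6501133) − (-0.5202545))/1 = -0.7799721
Then eliminate the h^3 term (factor 2^3 = 8):
  (8·(-0.7799721) − (-0.7768844))/7 = -0.7804132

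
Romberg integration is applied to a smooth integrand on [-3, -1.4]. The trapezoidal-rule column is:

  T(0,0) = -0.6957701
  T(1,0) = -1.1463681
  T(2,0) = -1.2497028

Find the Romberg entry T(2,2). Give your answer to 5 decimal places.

-1.28332

T(1,1) = -1.1463681 + (-1.1463681 − (-0.6957701))/3 = -1.2965674
T(2,1) = -1.2497028 + (-1.2497028 − (-1.1463681))/3 = -1.2841477
T(2,2) = (16·(-1.2841477) − (-1.2965674)) / 15 = -1.2833197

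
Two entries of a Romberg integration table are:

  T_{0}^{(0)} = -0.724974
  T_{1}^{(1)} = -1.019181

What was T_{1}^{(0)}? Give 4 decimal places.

-0.9456

From T_{1}^{(1)} = (4·T_{1}^{(0)} − T_{0}^{(0)})/3, solve for T_{1}^{(0)}:
4·T_{1}^{(0)} = 3·(-1.019181) + (-0.724974) = -3.782517
T_{1}^{(0)} = -0.945629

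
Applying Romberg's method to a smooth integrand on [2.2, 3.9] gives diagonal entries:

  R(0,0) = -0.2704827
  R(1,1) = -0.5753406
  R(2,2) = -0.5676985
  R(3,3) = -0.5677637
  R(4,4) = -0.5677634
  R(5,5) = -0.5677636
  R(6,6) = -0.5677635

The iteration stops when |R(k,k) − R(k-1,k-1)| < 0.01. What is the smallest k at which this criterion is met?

|R(1,1) − R(0,0)| = 0.3048579 ≥ 0.01
|R(2,2) − R(1,1)| = 0.0076421 < 0.01

k = 2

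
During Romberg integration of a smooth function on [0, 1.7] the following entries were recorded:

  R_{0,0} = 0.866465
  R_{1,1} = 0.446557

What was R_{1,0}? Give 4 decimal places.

0.5515

From R_{1,1} = (4·R_{1,0} − R_{0,0})/3, solve for R_{1,0}:
4·R_{1,0} = 3·0.446557 + 0.866465 = 2.206136
R_{1,0} = 0.551534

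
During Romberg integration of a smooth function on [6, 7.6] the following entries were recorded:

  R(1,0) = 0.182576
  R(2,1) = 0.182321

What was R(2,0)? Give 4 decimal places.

From R(2,1) = (4·R(2,0) − R(1,0))/3, solve for R(2,0):
4·R(2,0) = 3·0.182321 + 0.182576 = 0.729539
R(2,0) = 0.182385

0.1824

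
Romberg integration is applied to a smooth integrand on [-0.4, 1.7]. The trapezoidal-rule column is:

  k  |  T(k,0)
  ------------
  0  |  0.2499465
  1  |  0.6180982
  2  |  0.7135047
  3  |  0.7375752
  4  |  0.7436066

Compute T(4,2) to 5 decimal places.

T(3,1) = (4·0.7375752 − 0.7135047) / 3 = 0.7455987
T(4,1) = 0.7436066 + (0.7436066 − 0.7375752)/3 = 0.7456171
T(4,2) = (16·0.7456171 − 0.7455987) / 15 = 0.7456183
(Column j=1 coincides with Simpson's rule on the same nodes.)

0.74562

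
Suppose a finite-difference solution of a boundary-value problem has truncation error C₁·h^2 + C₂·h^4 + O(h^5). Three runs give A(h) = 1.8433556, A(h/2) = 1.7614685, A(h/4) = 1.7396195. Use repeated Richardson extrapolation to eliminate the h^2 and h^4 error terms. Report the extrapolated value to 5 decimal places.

First eliminate the h^2 term (factor 2^2 = 4):
  B₁ = (4·1.7614685 − 1.8433556)/3 = 1.7341728
  B₂ = (4·1.7396195 − 1.7614685)/3 = 1.7323365
Then eliminate the h^4 term (factor 2^4 = 16):
  (16·1.7323365 − 1.7341728)/15 = 1.7322141

1.73221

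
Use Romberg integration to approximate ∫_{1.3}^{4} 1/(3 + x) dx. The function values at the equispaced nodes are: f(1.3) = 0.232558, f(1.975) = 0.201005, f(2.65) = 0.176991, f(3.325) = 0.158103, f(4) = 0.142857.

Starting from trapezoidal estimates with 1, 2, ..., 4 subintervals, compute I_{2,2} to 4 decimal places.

I_{0,0} (trapezoid, 1 panel, h=2.7000): 0.506810
I_{1,0} (trapezoid, 2 panels, h=1.3500): 0.492343
I_{2,0} (trapezoid, 4 panels, h=0.6750): 0.488569
I_{1,1} = 0.492343 + (0.492343 − 0.506810)/3 = 0.487521
I_{2,1} = 0.488569 + (0.488569 − 0.492343)/3 = 0.487311
I_{2,2} = 0.487311 + (0.487311 − 0.487521)/15 = 0.487297

0.4873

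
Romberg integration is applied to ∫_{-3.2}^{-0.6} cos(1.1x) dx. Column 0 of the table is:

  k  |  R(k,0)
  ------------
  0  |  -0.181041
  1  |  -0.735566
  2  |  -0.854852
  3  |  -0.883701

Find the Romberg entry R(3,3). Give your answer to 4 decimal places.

-0.8932

Richardson extrapolation on the trapezoidal column (denominator 4−1=3):
R(1,1) = -0.735566 + (-0.735566 − (-0.181041))/3 = -0.920408
R(2,1) = (4·(-0.854852) − (-0.735566)) / 3 = -0.894614
R(3,1) = -0.883701 + (-0.883701 − (-0.854852))/3 = -0.893317
R(2,2) = (16·(-0.894614) − (-0.920408)) / 15 = -0.892894
R(3,2) = (16·(-0.893317) − (-0.894614)) / 15 = -0.893231
R(3,3) = (64·(-0.893231) − (-0.892894)) / 63 = -0.893236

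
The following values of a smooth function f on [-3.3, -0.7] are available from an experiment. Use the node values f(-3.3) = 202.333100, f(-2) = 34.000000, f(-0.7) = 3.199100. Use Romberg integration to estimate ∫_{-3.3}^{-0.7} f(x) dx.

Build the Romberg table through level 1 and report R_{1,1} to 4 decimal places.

R_{0,0} (trapezoid, 1 panel, h=2.6000): 267.191860
R_{1,0} (trapezoid, 2 panels, h=1.3000): 177.795930
R_{1,1} = 177.795930 + (177.795930 − 267.191860)/3 = 147.997287

147.9973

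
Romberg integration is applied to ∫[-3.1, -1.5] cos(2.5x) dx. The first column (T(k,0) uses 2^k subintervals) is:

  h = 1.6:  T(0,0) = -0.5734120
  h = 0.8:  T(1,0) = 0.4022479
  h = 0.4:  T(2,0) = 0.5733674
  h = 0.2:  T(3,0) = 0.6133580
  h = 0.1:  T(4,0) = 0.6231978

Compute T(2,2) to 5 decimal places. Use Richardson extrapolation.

0.62394

Richardson extrapolation on the trapezoidal column (denominator 4−1=3):
T(1,1) = 0.4022479 + (0.4022479 − (-0.5734120))/3 = 0.7274679
T(2,1) = (4·0.5733674 − 0.4022479) / 3 = 0.6304072
T(2,2) = (16·0.6304072 − 0.7274679) / 15 = 0.6239365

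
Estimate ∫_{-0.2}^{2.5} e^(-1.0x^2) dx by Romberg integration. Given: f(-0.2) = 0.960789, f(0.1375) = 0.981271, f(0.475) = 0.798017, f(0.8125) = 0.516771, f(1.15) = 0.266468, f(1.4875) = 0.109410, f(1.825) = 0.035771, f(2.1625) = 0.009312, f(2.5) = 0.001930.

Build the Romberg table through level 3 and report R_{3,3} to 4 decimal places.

R_{0,0} (trapezoid, 1 panel, h=2.7000): 1.299671
R_{1,0} (trapezoid, 2 panels, h=1.3500): 1.009567
R_{2,0} (trapezoid, 4 panels, h=0.6750): 1.067590
R_{3,0} (trapezoid, 8 panels, h=0.3375): 1.079453
R_{1,1} = 1.009567 + (1.009567 − 1.299671)/3 = 0.912866
R_{2,1} = 1.067590 + (1.067590 − 1.009567)/3 = 1.086931
R_{3,1} = 1.079453 + (1.079453 − 1.067590)/3 = 1.083407
R_{2,2} = 1.086931 + (1.086931 − 0.912866)/15 = 1.098535
R_{3,2} = 1.083407 + (1.083407 − 1.086931)/15 = 1.083172
R_{3,3} = 1.083172 + (1.083172 − 1.098535)/63 = 1.082928

1.0829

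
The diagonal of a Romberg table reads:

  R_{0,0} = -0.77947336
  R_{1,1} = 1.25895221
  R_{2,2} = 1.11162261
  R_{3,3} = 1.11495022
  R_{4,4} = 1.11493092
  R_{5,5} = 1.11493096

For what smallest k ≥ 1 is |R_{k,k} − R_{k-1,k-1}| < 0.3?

k = 2

|R_{1,1} − R_{0,0}| = 2.03842557 ≥ 0.3
|R_{2,2} − R_{1,1}| = 0.14732960 < 0.3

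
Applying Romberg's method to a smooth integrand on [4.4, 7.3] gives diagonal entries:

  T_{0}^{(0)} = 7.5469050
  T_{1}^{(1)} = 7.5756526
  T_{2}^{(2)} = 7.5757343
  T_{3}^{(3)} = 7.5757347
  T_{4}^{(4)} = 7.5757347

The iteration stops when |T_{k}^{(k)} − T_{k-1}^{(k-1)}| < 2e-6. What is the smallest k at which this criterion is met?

k = 3

|T_{1}^{(1)} − T_{0}^{(0)}| = 0.0287476 ≥ 2e-6
|T_{2}^{(2)} − T_{1}^{(1)}| = 0.0000817 ≥ 2e-6
|T_{3}^{(3)} − T_{2}^{(2)}| = 0.0000004 < 2e-6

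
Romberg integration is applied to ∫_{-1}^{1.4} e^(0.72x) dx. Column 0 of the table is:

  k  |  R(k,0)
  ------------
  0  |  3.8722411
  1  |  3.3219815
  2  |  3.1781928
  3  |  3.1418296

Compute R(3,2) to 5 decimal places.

Richardson extrapolation on the trapezoidal column (denominator 4−1=3):
R(2,1) = 3.1781928 + (3.1781928 − 3.3219815)/3 = 3.1302632
R(3,1) = 3.1418296 + (3.1418296 − 3.1781928)/3 = 3.1297085
R(3,2) = 3.1297085 + (3.1297085 − 3.1302632)/15 = 3.1296715

3.12967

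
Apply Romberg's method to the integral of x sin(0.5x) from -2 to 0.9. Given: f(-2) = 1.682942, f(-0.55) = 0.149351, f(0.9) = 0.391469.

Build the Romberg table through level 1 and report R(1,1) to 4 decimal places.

1.2914

R(0,0) (trapezoid, 1 panel, h=2.9000): 3.007896
R(1,0) (trapezoid, 2 panels, h=1.4500): 1.720507
R(1,1) = 1.720507 + (1.720507 − 3.007896)/3 = 1.291377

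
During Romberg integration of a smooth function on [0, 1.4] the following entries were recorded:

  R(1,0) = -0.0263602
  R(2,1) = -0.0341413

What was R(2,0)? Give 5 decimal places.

From R(2,1) = (4·R(2,0) − R(1,0))/3, solve for R(2,0):
4·R(2,0) = 3·(-0.0341413) + (-0.0263602) = -0.1287841
R(2,0) = -0.0321960

-0.03220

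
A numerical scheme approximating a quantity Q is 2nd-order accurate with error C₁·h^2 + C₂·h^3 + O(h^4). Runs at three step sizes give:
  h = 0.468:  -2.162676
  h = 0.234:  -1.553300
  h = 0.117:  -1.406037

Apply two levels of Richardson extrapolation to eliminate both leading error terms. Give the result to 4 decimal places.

-1.3579

First eliminate the h^2 term (factor 2^2 = 4):
  B₁ = (4·(-1.553300) − (-2.162676))/3 = -1.350175
  B₂ = (4·(-1.406037) − (-1.553300))/3 = -1.356949
Then eliminate the h^3 term (factor 2^3 = 8):
  (8·(-1.356949) − (-1.350175))/7 = -1.357917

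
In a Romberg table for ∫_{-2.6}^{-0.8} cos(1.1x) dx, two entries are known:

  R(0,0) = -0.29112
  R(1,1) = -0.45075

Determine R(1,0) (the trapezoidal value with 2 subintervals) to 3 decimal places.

From R(1,1) = (4·R(1,0) − R(0,0))/3, solve for R(1,0):
4·R(1,0) = 3·(-0.45075) + (-0.29112) = -1.64337
R(1,0) = -0.41084

-0.411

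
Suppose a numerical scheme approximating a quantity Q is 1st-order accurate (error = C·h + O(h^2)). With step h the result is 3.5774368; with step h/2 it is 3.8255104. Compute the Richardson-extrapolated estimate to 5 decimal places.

4.07358

The leading error scales as h; refining by a factor of 2 reduces it by 2^1 = 2.
Extrapolated value = (2·A(h/2) − A(h)) / (2 − 1)
= (2·3.8255104 − 3.5774368) / 1
= 4.0735840 / 1 = 4.0735840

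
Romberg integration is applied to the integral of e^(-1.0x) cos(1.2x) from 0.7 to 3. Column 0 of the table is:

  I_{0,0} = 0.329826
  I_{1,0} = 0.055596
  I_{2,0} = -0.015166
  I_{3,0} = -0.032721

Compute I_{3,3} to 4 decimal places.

-0.0386

I_{1,1} = (4·0.055596 − 0.329826) / 3 = -0.035814
I_{2,1} = (4·(-0.015166) − 0.055596) / 3 = -0.038753
I_{3,1} = (4·(-0.032721) − (-0.015166)) / 3 = -0.038573
I_{2,2} = (16·(-0.038753) − (-0.035814)) / 15 = -0.038949
I_{3,2} = -0.038573 + (-0.038573 − (-0.038753))/15 = -0.038561
I_{3,3} = (64·(-0.038561) − (-0.038949)) / 63 = -0.038555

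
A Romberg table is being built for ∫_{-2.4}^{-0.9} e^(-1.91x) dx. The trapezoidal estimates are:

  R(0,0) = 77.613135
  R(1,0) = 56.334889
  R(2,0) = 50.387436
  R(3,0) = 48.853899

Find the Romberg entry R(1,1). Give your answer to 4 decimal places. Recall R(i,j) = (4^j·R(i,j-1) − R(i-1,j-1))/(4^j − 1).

49.2421

Richardson extrapolation on the trapezoidal column (denominator 4−1=3):
R(1,1) = (4·56.334889 − 77.613135) / 3 = 49.242140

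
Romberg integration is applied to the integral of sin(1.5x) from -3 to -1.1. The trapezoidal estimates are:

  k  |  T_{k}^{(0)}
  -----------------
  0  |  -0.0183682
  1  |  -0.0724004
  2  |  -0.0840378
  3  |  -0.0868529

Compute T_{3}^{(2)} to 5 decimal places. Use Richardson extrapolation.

Richardson extrapolation on the trapezoidal column (denominator 4−1=3):
T_{2}^{(1)} = (4·(-0.0840378) − (-0.0724004)) / 3 = -0.0879169
T_{3}^{(1)} = -0.0868529 + (-0.0868529 − (-0.0840378))/3 = -0.0877913
T_{3}^{(2)} = -0.0877913 + (-0.0877913 − (-0.0879169))/15 = -0.0877829

-0.08778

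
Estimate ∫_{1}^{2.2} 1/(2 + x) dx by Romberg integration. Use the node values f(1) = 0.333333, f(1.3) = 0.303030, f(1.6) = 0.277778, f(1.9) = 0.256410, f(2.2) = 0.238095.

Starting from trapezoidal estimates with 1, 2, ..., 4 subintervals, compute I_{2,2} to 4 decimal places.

I_{0,0} (trapezoid, 1 panel, h=1.2000): 0.342857
I_{1,0} (trapezoid, 2 panels, h=0.6000): 0.338095
I_{2,0} (trapezoid, 4 panels, h=0.3000): 0.336880
I_{1,1} = 0.338095 + (0.338095 − 0.342857)/3 = 0.336508
I_{2,1} = 0.336880 + (0.336880 − 0.338095)/3 = 0.336475
I_{2,2} = 0.336475 + (0.336475 − 0.336508)/15 = 0.336473

0.3365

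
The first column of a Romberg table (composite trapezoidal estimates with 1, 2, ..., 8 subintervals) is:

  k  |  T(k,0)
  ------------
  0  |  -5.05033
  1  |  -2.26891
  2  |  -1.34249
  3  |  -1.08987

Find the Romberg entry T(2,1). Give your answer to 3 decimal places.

-1.034

Richardson extrapolation on the trapezoidal column (denominator 4−1=3):
T(2,1) = (4·(-1.34249) − (-2.26891)) / 3 = -1.03368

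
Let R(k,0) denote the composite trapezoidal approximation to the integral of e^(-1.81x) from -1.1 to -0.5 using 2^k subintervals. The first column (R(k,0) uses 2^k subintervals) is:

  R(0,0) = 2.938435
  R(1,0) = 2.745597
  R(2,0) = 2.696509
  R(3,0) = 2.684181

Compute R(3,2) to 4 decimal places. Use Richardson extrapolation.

2.6801

Richardson extrapolation on the trapezoidal column (denominator 4−1=3):
R(2,1) = (4·2.696509 − 2.745597) / 3 = 2.680146
R(3,1) = 2.684181 + (2.684181 − 2.696509)/3 = 2.680072
R(3,2) = (16·2.680072 − 2.680146) / 15 = 2.680067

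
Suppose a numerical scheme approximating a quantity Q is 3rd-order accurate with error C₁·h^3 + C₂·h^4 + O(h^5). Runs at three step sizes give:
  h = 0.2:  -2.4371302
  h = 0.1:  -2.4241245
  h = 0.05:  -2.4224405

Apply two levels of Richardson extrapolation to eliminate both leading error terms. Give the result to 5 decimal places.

First eliminate the h^3 term (factor 2^3 = 8):
  B₁ = (8·(-2.4241245) − (-2.4371302))/7 = -2.4222665
  B₂ = (8·(-2.4224405) − (-2.4241245))/7 = -2.4221999
Then eliminate the h^4 term (factor 2^4 = 16):
  (16·(-2.4221999) − (-2.4222665))/15 = -2.4221955

-2.42220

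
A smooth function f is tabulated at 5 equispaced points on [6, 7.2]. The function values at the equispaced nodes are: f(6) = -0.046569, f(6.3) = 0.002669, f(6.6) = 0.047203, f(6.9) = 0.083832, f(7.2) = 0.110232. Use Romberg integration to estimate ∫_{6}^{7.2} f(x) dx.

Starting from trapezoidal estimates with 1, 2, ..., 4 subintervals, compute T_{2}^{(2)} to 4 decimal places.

T_{0}^{(0)} (trapezoid, 1 panel, h=1.2000): 0.038198
T_{1}^{(0)} (trapezoid, 2 panels, h=0.6000): 0.047421
T_{2}^{(0)} (trapezoid, 4 panels, h=0.3000): 0.049661
T_{1}^{(1)} = 0.047421 + (0.047421 − 0.038198)/3 = 0.050495
T_{2}^{(1)} = 0.049661 + (0.049661 − 0.047421)/3 = 0.050408
T_{2}^{(2)} = 0.050408 + (0.050408 − 0.050495)/15 = 0.050402

0.0504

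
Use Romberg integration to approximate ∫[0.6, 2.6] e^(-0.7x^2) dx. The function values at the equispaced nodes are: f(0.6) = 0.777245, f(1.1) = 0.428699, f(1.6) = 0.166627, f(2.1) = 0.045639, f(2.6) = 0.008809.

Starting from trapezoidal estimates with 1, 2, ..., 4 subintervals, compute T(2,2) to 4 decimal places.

T(0,0) (trapezoid, 1 panel, h=2.0000): 0.786054
T(1,0) (trapezoid, 2 panels, h=1.0000): 0.559654
T(2,0) (trapezoid, 4 panels, h=0.5000): 0.516996
T(1,1) = 0.559654 + (0.559654 − 0.786054)/3 = 0.484187
T(2,1) = 0.516996 + (0.516996 − 0.559654)/3 = 0.502777
T(2,2) = 0.502777 + (0.502777 − 0.484187)/15 = 0.504016

0.5040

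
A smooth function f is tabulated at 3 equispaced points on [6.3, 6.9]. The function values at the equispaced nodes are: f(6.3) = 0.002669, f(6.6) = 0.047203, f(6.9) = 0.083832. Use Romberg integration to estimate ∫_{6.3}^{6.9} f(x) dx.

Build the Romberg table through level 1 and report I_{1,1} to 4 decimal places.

0.0275

I_{0,0} (trapezoid, 1 panel, h=0.6000): 0.025950
I_{1,0} (trapezoid, 2 panels, h=0.3000): 0.027136
I_{1,1} = 0.027136 + (0.027136 − 0.025950)/3 = 0.027531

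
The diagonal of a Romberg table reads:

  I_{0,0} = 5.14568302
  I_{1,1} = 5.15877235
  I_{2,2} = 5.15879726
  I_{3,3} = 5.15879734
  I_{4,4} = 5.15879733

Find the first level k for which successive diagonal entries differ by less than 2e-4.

k = 2

|I_{1,1} − I_{0,0}| = 0.01308933 ≥ 2e-4
|I_{2,2} − I_{1,1}| = 0.00002491 < 2e-4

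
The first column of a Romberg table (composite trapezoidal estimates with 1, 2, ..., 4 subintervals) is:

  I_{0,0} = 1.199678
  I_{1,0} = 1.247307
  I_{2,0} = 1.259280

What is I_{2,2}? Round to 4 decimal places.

1.2633

Richardson extrapolation on the trapezoidal column (denominator 4−1=3):
I_{1,1} = 1.247307 + (1.247307 − 1.199678)/3 = 1.263183
I_{2,1} = (4·1.259280 − 1.247307) / 3 = 1.263271
I_{2,2} = 1.263271 + (1.263271 − 1.263183)/15 = 1.263277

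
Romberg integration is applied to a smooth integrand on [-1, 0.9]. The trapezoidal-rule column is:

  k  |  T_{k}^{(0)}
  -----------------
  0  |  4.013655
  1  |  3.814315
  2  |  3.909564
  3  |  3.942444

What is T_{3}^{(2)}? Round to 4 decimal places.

3.9542

Richardson extrapolation on the trapezoidal column (denominator 4−1=3):
T_{2}^{(1)} = 3.909564 + (3.909564 − 3.814315)/3 = 3.941314
T_{3}^{(1)} = 3.942444 + (3.942444 − 3.909564)/3 = 3.953404
T_{3}^{(2)} = (16·3.953404 − 3.941314) / 15 = 3.954210
(Column j=1 coincides with Simpson's rule on the same nodes.)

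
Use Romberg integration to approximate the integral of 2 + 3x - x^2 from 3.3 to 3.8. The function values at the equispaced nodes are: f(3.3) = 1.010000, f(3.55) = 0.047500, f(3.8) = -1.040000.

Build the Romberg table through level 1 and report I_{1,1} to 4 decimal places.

I_{0,0} (trapezoid, 1 panel, h=0.5000): -0.007500
I_{1,0} (trapezoid, 2 panels, h=0.2500): 0.008125
I_{1,1} = 0.008125 + (0.008125 − (-0.007500))/3 = 0.013333

0.0133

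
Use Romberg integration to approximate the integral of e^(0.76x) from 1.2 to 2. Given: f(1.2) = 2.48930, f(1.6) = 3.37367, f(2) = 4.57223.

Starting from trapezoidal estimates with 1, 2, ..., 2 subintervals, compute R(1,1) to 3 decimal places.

2.741

R(0,0) (trapezoid, 1 panel, h=0.8000): 2.82461
R(1,0) (trapezoid, 2 panels, h=0.4000): 2.76177
R(1,1) = 2.76177 + (2.76177 − 2.82461)/3 = 2.74082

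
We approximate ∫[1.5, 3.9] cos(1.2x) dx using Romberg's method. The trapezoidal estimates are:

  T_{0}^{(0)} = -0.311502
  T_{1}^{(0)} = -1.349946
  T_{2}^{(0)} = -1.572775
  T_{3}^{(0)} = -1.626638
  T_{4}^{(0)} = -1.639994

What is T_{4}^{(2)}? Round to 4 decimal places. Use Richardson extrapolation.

-1.6444

T_{3}^{(1)} = -1.626638 + (-1.626638 − (-1.572775))/3 = -1.644592
T_{4}^{(1)} = -1.639994 + (-1.639994 − (-1.626638))/3 = -1.644446
T_{4}^{(2)} = (16·(-1.644446) − (-1.644592)) / 15 = -1.644436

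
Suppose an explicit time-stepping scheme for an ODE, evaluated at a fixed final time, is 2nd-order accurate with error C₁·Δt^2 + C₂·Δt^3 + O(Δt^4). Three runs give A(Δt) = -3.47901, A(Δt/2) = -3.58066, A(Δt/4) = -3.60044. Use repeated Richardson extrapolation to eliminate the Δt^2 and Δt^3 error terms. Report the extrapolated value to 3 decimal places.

First eliminate the Δt^2 term (factor 2^2 = 4):
  B₁ = (4·(-3.58066) − (-3.47901))/3 = -3.61454
  B₂ = (4·(-3.60044) − (-3.58066))/3 = -3.60703
Then eliminate the Δt^3 term (factor 2^3 = 8):
  (8·(-3.60703) − (-3.61454))/7 = -3.60596

-3.606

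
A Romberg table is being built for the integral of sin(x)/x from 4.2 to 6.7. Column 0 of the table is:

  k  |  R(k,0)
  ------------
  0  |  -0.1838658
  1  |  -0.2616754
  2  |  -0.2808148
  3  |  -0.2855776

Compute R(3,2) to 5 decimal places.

Richardson extrapolation on the trapezoidal column (denominator 4−1=3):
R(2,1) = (4·(-0.2808148) − (-0.2616754)) / 3 = -0.2871946
R(3,1) = -0.2855776 + (-0.2855776 − (-0.2808148))/3 = -0.2871652
R(3,2) = -0.2871652 + (-0.2871652 − (-0.2871946))/15 = -0.2871632
(Column j=1 coincides with Simpson's rule on the same nodes.)

-0.28716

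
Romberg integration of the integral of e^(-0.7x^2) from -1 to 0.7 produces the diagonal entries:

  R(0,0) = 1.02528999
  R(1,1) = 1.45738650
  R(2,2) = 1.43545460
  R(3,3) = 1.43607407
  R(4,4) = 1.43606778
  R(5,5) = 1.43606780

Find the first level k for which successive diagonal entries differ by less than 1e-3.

|R(1,1) − R(0,0)| = 0.43209651 ≥ 1e-3
|R(2,2) − R(1,1)| = 0.02193190 ≥ 1e-3
|R(3,3) − R(2,2)| = 0.00061947 < 1e-3

k = 3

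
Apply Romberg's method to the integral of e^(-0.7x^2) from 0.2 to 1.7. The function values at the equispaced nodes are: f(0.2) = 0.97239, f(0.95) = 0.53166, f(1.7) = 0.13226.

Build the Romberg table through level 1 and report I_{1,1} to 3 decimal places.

0.808

I_{0,0} (trapezoid, 1 panel, h=1.5000): 0.82849
I_{1,0} (trapezoid, 2 panels, h=0.7500): 0.81299
I_{1,1} = 0.81299 + (0.81299 − 0.82849)/3 = 0.80782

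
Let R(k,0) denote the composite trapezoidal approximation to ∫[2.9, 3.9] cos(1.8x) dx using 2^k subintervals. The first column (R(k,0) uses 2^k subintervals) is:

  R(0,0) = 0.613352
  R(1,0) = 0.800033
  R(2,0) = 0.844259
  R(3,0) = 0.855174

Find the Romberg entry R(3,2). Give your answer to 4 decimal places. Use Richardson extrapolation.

Richardson extrapolation on the trapezoidal column (denominator 4−1=3):
R(2,1) = (4·0.844259 − 0.800033) / 3 = 0.859001
R(3,1) = 0.855174 + (0.855174 − 0.844259)/3 = 0.858812
R(3,2) = 0.858812 + (0.858812 − 0.859001)/15 = 0.858799
(Column j=1 coincides with Simpson's rule on the same nodes.)

0.8588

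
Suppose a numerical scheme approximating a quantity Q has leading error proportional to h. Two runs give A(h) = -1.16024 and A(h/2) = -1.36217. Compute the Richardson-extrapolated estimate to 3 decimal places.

-1.564

The leading error scales as h; refining by a factor of 2 reduces it by 2^1 = 2.
Extrapolated value = (2·A(h/2) − A(h)) / (2 − 1)
= (2·(-1.36217) − (-1.16024)) / 1
= -1.56410 / 1 = -1.56410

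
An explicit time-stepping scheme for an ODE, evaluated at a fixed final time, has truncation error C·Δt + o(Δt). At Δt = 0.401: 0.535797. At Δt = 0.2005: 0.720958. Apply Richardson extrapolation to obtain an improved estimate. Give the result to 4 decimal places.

Extrapolated value = (2·A(Δt/2) − A(Δt)) / (2 − 1)
= (2·0.720958 − 0.535797) / 1
= 0.906119 / 1 = 0.906119

0.9061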